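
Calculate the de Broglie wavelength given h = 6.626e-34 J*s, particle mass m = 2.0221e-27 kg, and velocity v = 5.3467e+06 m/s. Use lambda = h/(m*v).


lambda = h / (m * v)
= 6.626e-34 / (2.0221e-27 * 5.3467e+06)
= 6.626e-34 / 1.0812e-20
= 6.1286e-14 m

6.1286e-14


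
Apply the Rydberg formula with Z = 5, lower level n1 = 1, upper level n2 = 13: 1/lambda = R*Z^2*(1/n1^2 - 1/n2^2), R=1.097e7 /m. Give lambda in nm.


1/lambda = R * Z^2 * (1/n1^2 - 1/n2^2)
= 1.097e7 * 5^2 * (1/1^2 - 1/13^2)
= 1.097e7 * 25 * (1.0 - 0.005917)
= 2.7263e+08 /m
lambda = 1 / 2.7263e+08
= 3.668 nm

3.668


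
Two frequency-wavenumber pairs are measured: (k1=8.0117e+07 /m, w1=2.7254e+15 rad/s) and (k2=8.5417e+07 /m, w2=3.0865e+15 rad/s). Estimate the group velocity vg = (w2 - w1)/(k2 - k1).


vg = (w2 - w1) / (k2 - k1)
= (3.0865e+15 - 2.7254e+15) / (8.5417e+07 - 8.0117e+07)
= 3.6110e+14 / 5.3000e+06
= 6.8132e+07 m/s

6.8132e+07


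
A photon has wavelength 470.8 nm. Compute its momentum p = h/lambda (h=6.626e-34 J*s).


p = h / lambda
= 6.626e-34 / (470.8e-9)
= 6.626e-34 / 4.7080e-07
= 1.4074e-27 kg*m/s

1.4074e-27


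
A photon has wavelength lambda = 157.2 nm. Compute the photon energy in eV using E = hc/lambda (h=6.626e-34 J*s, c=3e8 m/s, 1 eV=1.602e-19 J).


E = hc / lambda
= (6.626e-34)(3e8) / (157.2e-9)
= 1.9878e-25 / 1.5720e-07
= 1.2645e-18 J
Converting to eV: 1.2645e-18 / 1.602e-19
= 7.8933 eV

7.8933


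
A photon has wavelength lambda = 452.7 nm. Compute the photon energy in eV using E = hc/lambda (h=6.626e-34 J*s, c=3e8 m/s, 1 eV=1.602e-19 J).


E = hc / lambda
= (6.626e-34)(3e8) / (452.7e-9)
= 1.9878e-25 / 4.5270e-07
= 4.3910e-19 J
Converting to eV: 4.3910e-19 / 1.602e-19
= 2.7409 eV

2.7409


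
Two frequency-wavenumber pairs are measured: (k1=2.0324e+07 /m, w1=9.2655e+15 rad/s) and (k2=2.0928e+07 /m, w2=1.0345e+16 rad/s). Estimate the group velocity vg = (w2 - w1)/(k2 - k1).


vg = (w2 - w1) / (k2 - k1)
= (1.0345e+16 - 9.2655e+15) / (2.0928e+07 - 2.0324e+07)
= 1.0795e+15 / 6.0400e+05
= 1.7873e+09 m/s

1.7873e+09


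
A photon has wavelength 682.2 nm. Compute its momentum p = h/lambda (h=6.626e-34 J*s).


p = h / lambda
= 6.626e-34 / (682.2e-9)
= 6.626e-34 / 6.8220e-07
= 9.7127e-28 kg*m/s

9.7127e-28


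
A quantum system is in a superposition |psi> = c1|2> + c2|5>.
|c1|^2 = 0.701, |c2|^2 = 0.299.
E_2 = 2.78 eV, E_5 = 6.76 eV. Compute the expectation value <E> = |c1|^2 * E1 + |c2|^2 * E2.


<E> = |c1|^2 * E1 + |c2|^2 * E2
= 0.701 * 2.78 + 0.299 * 6.76
= 1.9488 + 2.0212
= 3.97 eV

3.97


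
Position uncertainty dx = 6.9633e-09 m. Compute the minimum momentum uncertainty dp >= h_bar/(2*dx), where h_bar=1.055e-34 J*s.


dp = h_bar / (2 * dx)
= 1.055e-34 / (2 * 6.9633e-09)
= 1.055e-34 / 1.3927e-08
= 7.5754e-27 kg*m/s

7.5754e-27


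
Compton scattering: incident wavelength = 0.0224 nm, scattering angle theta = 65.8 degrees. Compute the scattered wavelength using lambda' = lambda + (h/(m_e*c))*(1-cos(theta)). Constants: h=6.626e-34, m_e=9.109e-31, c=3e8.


Compton wavelength: h/(m_e*c) = 2.4247e-12 m
d_lambda = 2.4247e-12 * (1 - cos(65.8 deg))
= 2.4247e-12 * 0.590077
= 1.4308e-12 m = 0.001431 nm
lambda' = 0.0224 + 0.001431
= 0.023831 nm

0.023831


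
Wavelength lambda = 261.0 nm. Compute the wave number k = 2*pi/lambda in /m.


k = 2 * pi / lambda
= 6.2832 / (261.0e-9)
= 6.2832 / 2.6100e-07
= 2.4074e+07 /m

2.4074e+07


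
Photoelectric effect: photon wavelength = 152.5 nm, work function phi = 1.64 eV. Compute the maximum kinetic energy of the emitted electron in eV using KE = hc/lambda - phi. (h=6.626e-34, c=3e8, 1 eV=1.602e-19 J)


E_photon = hc / lambda
= (6.626e-34)(3e8) / (152.5e-9)
= 1.3035e-18 J
= 8.1366 eV
KE = E_photon - phi
= 8.1366 - 1.64
= 6.4966 eV

6.4966


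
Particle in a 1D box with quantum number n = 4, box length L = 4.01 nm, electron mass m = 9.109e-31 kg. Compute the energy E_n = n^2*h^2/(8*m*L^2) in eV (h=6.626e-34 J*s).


E = n^2 * h^2 / (8 * m * L^2)
= 4^2 * (6.626e-34)^2 / (8 * 9.109e-31 * (4.01e-9)^2)
= 16 * 4.3904e-67 / (8 * 9.109e-31 * 1.6080e-17)
= 5.9948e-20 J
= 0.3742 eV

0.3742


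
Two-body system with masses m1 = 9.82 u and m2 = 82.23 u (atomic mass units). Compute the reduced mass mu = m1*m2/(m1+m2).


mu = m1 * m2 / (m1 + m2)
= 9.82 * 82.23 / (9.82 + 82.23)
= 807.4986 / 92.05
= 8.7724 u

8.7724


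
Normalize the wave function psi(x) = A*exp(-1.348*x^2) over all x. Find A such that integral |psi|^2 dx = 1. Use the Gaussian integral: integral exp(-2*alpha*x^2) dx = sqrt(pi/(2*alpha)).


integral |psi|^2 dx = A^2 * sqrt(pi/(2*alpha)) = 1
A^2 = sqrt(2*alpha/pi)
= sqrt(2 * 1.348 / pi)
= 0.926371
A = sqrt(0.926371)
= 0.9625

0.9625


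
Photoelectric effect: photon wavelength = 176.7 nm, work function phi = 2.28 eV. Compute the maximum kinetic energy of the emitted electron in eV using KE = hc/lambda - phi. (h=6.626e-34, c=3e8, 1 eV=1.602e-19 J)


E_photon = hc / lambda
= (6.626e-34)(3e8) / (176.7e-9)
= 1.1250e-18 J
= 7.0222 eV
KE = E_photon - phi
= 7.0222 - 2.28
= 4.7422 eV

4.7422


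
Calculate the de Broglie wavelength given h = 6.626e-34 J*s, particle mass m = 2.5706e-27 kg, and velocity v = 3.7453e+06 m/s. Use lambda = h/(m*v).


lambda = h / (m * v)
= 6.626e-34 / (2.5706e-27 * 3.7453e+06)
= 6.626e-34 / 9.6277e-21
= 6.8822e-14 m

6.8822e-14


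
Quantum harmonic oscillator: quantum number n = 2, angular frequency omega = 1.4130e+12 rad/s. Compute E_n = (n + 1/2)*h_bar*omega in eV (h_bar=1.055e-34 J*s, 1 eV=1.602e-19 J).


E = (n + 1/2) * h_bar * omega
= (2 + 0.5) * 1.055e-34 * 1.4130e+12
= 2.5 * 1.4907e-22
= 3.7268e-22 J
= 0.0023 eV

0.0023


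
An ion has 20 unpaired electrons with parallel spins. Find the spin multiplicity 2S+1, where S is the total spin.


Total spin S = N * (1/2) = 20 * 0.5 = 10.0
Spin multiplicity = 2S + 1
= 2 * 10.0 + 1
= 21

21


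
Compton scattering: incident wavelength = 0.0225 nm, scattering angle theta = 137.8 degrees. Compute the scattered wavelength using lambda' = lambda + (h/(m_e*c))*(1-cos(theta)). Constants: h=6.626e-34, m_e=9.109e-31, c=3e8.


Compton wavelength: h/(m_e*c) = 2.4247e-12 m
d_lambda = 2.4247e-12 * (1 - cos(137.8 deg))
= 2.4247e-12 * 1.740805
= 4.2209e-12 m = 0.004221 nm
lambda' = 0.0225 + 0.004221
= 0.026721 nm

0.026721


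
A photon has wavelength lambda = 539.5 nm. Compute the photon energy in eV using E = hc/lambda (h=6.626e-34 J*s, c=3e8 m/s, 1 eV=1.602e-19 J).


E = hc / lambda
= (6.626e-34)(3e8) / (539.5e-9)
= 1.9878e-25 / 5.3950e-07
= 3.6845e-19 J
Converting to eV: 3.6845e-19 / 1.602e-19
= 2.3 eV

2.3


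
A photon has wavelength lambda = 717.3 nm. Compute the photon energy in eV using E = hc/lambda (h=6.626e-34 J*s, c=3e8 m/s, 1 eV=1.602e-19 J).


E = hc / lambda
= (6.626e-34)(3e8) / (717.3e-9)
= 1.9878e-25 / 7.1730e-07
= 2.7712e-19 J
Converting to eV: 2.7712e-19 / 1.602e-19
= 1.7299 eV

1.7299


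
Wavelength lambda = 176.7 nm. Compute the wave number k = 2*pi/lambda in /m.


k = 2 * pi / lambda
= 6.2832 / (176.7e-9)
= 6.2832 / 1.7670e-07
= 3.5558e+07 /m

3.5558e+07


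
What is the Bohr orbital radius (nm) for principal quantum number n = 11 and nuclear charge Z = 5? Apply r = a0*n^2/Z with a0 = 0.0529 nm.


r = a0 * n^2 / Z
= 0.0529 * 11^2 / 5
= 0.0529 * 121 / 5
= 1.2802 nm

1.2802


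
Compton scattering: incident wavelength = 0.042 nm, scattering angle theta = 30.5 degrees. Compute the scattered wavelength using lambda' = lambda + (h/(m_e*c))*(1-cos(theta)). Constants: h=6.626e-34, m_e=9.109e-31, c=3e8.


Compton wavelength: h/(m_e*c) = 2.4247e-12 m
d_lambda = 2.4247e-12 * (1 - cos(30.5 deg))
= 2.4247e-12 * 0.138371
= 3.3551e-13 m = 0.000336 nm
lambda' = 0.042 + 0.000336
= 0.042336 nm

0.042336


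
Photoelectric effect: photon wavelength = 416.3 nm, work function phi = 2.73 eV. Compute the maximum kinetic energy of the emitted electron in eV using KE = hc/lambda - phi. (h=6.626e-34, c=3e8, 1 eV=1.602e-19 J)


E_photon = hc / lambda
= (6.626e-34)(3e8) / (416.3e-9)
= 4.7749e-19 J
= 2.9806 eV
KE = E_photon - phi
= 2.9806 - 2.73
= 0.2506 eV

0.2506


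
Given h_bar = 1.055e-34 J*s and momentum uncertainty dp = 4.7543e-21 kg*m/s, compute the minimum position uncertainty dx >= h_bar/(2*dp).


dx = h_bar / (2 * dp)
= 1.055e-34 / (2 * 4.7543e-21)
= 1.055e-34 / 9.5086e-21
= 1.1095e-14 m

1.1095e-14


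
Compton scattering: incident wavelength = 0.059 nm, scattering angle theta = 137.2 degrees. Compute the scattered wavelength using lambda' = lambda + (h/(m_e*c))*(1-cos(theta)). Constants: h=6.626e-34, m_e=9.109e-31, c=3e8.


Compton wavelength: h/(m_e*c) = 2.4247e-12 m
d_lambda = 2.4247e-12 * (1 - cos(137.2 deg))
= 2.4247e-12 * 1.73373
= 4.2038e-12 m = 0.004204 nm
lambda' = 0.059 + 0.004204
= 0.063204 nm

0.063204


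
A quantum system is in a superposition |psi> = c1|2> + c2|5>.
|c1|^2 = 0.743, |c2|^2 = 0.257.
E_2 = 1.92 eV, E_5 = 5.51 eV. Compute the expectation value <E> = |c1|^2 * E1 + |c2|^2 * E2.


<E> = |c1|^2 * E1 + |c2|^2 * E2
= 0.743 * 1.92 + 0.257 * 5.51
= 1.4266 + 1.4161
= 2.8426 eV

2.8426


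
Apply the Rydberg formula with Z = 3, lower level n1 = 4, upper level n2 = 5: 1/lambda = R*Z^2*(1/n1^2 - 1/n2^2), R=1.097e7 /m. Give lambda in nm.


1/lambda = R * Z^2 * (1/n1^2 - 1/n2^2)
= 1.097e7 * 3^2 * (1/4^2 - 1/5^2)
= 1.097e7 * 9 * (0.0625 - 0.04)
= 2.2214e+06 /m
lambda = 1 / 2.2214e+06
= 450.1615 nm

450.1615


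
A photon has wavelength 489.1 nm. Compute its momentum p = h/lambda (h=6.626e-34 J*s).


p = h / lambda
= 6.626e-34 / (489.1e-9)
= 6.626e-34 / 4.8910e-07
= 1.3547e-27 kg*m/s

1.3547e-27


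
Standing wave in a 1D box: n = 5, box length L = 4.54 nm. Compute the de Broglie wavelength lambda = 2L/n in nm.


lambda = 2L / n
= 2 * 4.54 / 5
= 9.08 / 5
= 1.816 nm

1.816


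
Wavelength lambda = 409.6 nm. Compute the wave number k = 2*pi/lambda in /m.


k = 2 * pi / lambda
= 6.2832 / (409.6e-9)
= 6.2832 / 4.0960e-07
= 1.5340e+07 /m

1.5340e+07


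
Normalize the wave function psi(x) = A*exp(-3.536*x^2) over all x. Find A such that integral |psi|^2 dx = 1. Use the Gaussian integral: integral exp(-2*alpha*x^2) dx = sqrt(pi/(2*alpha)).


integral |psi|^2 dx = A^2 * sqrt(pi/(2*alpha)) = 1
A^2 = sqrt(2*alpha/pi)
= sqrt(2 * 3.536 / pi)
= 1.500362
A = sqrt(1.500362)
= 1.2249

1.2249


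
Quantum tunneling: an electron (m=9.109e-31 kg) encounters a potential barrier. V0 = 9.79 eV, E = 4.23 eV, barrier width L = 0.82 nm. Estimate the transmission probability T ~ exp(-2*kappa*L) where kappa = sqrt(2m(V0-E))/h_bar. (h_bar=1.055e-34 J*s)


V0 - E = 5.56 eV = 8.9071e-19 J
kappa = sqrt(2 * m * (V0-E)) / h_bar
= sqrt(2 * 9.109e-31 * 8.9071e-19) / 1.055e-34
= 1.2074e+10 /m
2*kappa*L = 2 * 1.2074e+10 * 0.82e-9
= 19.8021
T = exp(-19.8021) = 2.512316e-09

2.512316e-09


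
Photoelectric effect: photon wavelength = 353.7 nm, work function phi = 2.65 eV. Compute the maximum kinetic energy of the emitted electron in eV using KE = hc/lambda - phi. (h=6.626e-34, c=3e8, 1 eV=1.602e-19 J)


E_photon = hc / lambda
= (6.626e-34)(3e8) / (353.7e-9)
= 5.6200e-19 J
= 3.5081 eV
KE = E_photon - phi
= 3.5081 - 2.65
= 0.8581 eV

0.8581


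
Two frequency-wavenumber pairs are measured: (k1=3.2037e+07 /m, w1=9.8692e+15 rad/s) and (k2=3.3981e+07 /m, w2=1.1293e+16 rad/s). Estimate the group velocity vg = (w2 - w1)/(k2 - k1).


vg = (w2 - w1) / (k2 - k1)
= (1.1293e+16 - 9.8692e+15) / (3.3981e+07 - 3.2037e+07)
= 1.4238e+15 / 1.9440e+06
= 7.3241e+08 m/s

7.3241e+08


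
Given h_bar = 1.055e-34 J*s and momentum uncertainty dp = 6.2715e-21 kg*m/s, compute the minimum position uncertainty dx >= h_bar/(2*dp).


dx = h_bar / (2 * dp)
= 1.055e-34 / (2 * 6.2715e-21)
= 1.055e-34 / 1.2543e-20
= 8.4111e-15 m

8.4111e-15


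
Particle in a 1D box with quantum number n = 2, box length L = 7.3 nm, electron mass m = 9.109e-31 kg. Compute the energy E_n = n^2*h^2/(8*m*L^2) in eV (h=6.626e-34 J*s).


E = n^2 * h^2 / (8 * m * L^2)
= 2^2 * (6.626e-34)^2 / (8 * 9.109e-31 * (7.3e-9)^2)
= 4 * 4.3904e-67 / (8 * 9.109e-31 * 5.3290e-17)
= 4.5223e-21 J
= 0.0282 eV

0.0282


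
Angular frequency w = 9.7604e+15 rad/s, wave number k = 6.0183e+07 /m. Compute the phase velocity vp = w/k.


vp = w / k
= 9.7604e+15 / 6.0183e+07
= 1.6218e+08 m/s

1.6218e+08


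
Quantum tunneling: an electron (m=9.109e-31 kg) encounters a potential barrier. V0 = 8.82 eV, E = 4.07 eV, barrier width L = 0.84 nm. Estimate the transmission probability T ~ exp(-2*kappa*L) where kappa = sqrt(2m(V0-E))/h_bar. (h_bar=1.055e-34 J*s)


V0 - E = 4.75 eV = 7.6095e-19 J
kappa = sqrt(2 * m * (V0-E)) / h_bar
= sqrt(2 * 9.109e-31 * 7.6095e-19) / 1.055e-34
= 1.1160e+10 /m
2*kappa*L = 2 * 1.1160e+10 * 0.84e-9
= 18.7493
T = exp(-18.7493) = 7.199117e-09

7.199117e-09


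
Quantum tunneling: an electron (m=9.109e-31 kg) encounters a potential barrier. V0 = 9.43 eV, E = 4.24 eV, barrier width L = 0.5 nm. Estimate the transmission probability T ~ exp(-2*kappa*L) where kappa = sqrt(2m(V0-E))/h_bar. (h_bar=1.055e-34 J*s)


V0 - E = 5.19 eV = 8.3144e-19 J
kappa = sqrt(2 * m * (V0-E)) / h_bar
= sqrt(2 * 9.109e-31 * 8.3144e-19) / 1.055e-34
= 1.1666e+10 /m
2*kappa*L = 2 * 1.1666e+10 * 0.5e-9
= 11.6658
T = exp(-11.6658) = 8.582766e-06

8.582766e-06


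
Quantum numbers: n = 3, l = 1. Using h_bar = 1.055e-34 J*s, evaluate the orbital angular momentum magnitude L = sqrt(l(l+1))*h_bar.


L = sqrt(l*(l+1)) * h_bar
= sqrt(1 * 2) * 1.055e-34
= sqrt(2) * 1.055e-34
= 1.4142 * 1.055e-34
= 1.4920e-34 J*s

1.4920e-34


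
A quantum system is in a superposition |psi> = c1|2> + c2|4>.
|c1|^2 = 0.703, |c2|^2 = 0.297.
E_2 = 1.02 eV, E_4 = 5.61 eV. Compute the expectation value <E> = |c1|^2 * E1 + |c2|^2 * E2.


<E> = |c1|^2 * E1 + |c2|^2 * E2
= 0.703 * 1.02 + 0.297 * 5.61
= 0.7171 + 1.6662
= 2.3832 eV

2.3832


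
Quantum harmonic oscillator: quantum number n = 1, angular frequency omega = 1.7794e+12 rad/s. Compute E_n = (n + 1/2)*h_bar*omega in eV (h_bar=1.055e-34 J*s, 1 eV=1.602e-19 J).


E = (n + 1/2) * h_bar * omega
= (1 + 0.5) * 1.055e-34 * 1.7794e+12
= 1.5 * 1.8773e-22
= 2.8159e-22 J
= 0.0018 eV

0.0018


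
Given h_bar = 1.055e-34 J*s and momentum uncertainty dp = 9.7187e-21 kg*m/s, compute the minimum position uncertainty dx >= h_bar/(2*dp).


dx = h_bar / (2 * dp)
= 1.055e-34 / (2 * 9.7187e-21)
= 1.055e-34 / 1.9437e-20
= 5.4277e-15 m

5.4277e-15


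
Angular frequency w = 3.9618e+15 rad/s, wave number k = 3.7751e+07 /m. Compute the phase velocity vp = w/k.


vp = w / k
= 3.9618e+15 / 3.7751e+07
= 1.0495e+08 m/s

1.0495e+08


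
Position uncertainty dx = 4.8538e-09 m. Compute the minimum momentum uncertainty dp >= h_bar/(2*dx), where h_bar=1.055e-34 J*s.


dp = h_bar / (2 * dx)
= 1.055e-34 / (2 * 4.8538e-09)
= 1.055e-34 / 9.7076e-09
= 1.0868e-26 kg*m/s

1.0868e-26


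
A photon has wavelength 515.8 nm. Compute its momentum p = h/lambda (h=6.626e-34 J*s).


p = h / lambda
= 6.626e-34 / (515.8e-9)
= 6.626e-34 / 5.1580e-07
= 1.2846e-27 kg*m/s

1.2846e-27


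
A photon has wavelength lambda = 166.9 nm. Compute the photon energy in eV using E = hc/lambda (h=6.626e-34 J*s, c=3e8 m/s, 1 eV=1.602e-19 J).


E = hc / lambda
= (6.626e-34)(3e8) / (166.9e-9)
= 1.9878e-25 / 1.6690e-07
= 1.1910e-18 J
Converting to eV: 1.1910e-18 / 1.602e-19
= 7.4345 eV

7.4345


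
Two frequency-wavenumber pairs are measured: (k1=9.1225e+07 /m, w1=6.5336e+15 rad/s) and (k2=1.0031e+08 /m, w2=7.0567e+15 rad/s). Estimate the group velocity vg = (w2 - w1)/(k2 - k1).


vg = (w2 - w1) / (k2 - k1)
= (7.0567e+15 - 6.5336e+15) / (1.0031e+08 - 9.1225e+07)
= 5.2310e+14 / 9.0850e+06
= 5.7578e+07 m/s

5.7578e+07


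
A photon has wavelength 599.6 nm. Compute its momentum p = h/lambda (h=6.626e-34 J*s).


p = h / lambda
= 6.626e-34 / (599.6e-9)
= 6.626e-34 / 5.9960e-07
= 1.1051e-27 kg*m/s

1.1051e-27


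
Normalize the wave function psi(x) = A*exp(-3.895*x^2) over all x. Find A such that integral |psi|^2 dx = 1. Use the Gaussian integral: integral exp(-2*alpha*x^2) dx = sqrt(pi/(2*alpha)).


integral |psi|^2 dx = A^2 * sqrt(pi/(2*alpha)) = 1
A^2 = sqrt(2*alpha/pi)
= sqrt(2 * 3.895 / pi)
= 1.574685
A = sqrt(1.574685)
= 1.2549

1.2549


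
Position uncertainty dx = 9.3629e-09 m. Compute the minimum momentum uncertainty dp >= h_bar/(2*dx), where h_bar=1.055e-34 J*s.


dp = h_bar / (2 * dx)
= 1.055e-34 / (2 * 9.3629e-09)
= 1.055e-34 / 1.8726e-08
= 5.6339e-27 kg*m/s

5.6339e-27


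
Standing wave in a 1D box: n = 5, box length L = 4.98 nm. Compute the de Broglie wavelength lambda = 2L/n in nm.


lambda = 2L / n
= 2 * 4.98 / 5
= 9.96 / 5
= 1.992 nm

1.992


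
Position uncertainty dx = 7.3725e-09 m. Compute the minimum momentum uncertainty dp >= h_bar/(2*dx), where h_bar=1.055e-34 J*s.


dp = h_bar / (2 * dx)
= 1.055e-34 / (2 * 7.3725e-09)
= 1.055e-34 / 1.4745e-08
= 7.1550e-27 kg*m/s

7.1550e-27


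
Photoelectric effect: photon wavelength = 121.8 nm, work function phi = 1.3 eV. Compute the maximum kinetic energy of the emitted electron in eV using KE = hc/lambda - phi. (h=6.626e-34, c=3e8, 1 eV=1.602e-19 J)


E_photon = hc / lambda
= (6.626e-34)(3e8) / (121.8e-9)
= 1.6320e-18 J
= 10.1874 eV
KE = E_photon - phi
= 10.1874 - 1.3
= 8.8874 eV

8.8874


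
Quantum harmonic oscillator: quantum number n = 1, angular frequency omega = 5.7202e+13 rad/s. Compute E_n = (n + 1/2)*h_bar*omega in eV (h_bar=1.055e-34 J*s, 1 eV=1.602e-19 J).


E = (n + 1/2) * h_bar * omega
= (1 + 0.5) * 1.055e-34 * 5.7202e+13
= 1.5 * 6.0348e-21
= 9.0522e-21 J
= 0.0565 eV

0.0565


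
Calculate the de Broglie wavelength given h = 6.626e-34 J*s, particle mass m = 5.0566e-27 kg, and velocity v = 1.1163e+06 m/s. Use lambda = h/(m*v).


lambda = h / (m * v)
= 6.626e-34 / (5.0566e-27 * 1.1163e+06)
= 6.626e-34 / 5.6447e-21
= 1.1738e-13 m

1.1738e-13


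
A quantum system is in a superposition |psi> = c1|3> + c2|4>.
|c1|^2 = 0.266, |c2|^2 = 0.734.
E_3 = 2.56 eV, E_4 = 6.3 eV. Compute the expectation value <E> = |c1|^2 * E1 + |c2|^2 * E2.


<E> = |c1|^2 * E1 + |c2|^2 * E2
= 0.266 * 2.56 + 0.734 * 6.3
= 0.681 + 4.6242
= 5.3052 eV

5.3052


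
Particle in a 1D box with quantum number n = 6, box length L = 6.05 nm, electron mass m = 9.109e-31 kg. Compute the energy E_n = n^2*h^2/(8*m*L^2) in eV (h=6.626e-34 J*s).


E = n^2 * h^2 / (8 * m * L^2)
= 6^2 * (6.626e-34)^2 / (8 * 9.109e-31 * (6.05e-9)^2)
= 36 * 4.3904e-67 / (8 * 9.109e-31 * 3.6603e-17)
= 5.9256e-20 J
= 0.3699 eV

0.3699


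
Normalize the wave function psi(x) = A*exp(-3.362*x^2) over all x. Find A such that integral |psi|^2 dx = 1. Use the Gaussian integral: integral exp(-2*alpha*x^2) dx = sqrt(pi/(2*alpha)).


integral |psi|^2 dx = A^2 * sqrt(pi/(2*alpha)) = 1
A^2 = sqrt(2*alpha/pi)
= sqrt(2 * 3.362 / pi)
= 1.462982
A = sqrt(1.462982)
= 1.2095

1.2095


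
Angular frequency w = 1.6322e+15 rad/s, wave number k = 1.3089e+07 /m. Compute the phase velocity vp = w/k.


vp = w / k
= 1.6322e+15 / 1.3089e+07
= 1.2470e+08 m/s

1.2470e+08


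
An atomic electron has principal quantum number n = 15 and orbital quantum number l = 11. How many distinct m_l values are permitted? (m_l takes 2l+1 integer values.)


m_l ranges from -l to +l in integer steps
So m_l goes from -11 to +11
Count = 2l + 1 = 2*11 + 1
= 23

23


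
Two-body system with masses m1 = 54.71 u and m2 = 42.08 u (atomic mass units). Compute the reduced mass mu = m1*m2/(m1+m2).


mu = m1 * m2 / (m1 + m2)
= 54.71 * 42.08 / (54.71 + 42.08)
= 2302.1968 / 96.79
= 23.7855 u

23.7855


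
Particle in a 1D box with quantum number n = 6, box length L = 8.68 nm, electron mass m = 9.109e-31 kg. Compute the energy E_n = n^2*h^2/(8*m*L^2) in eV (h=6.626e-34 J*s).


E = n^2 * h^2 / (8 * m * L^2)
= 6^2 * (6.626e-34)^2 / (8 * 9.109e-31 * (8.68e-9)^2)
= 36 * 4.3904e-67 / (8 * 9.109e-31 * 7.5342e-17)
= 2.8788e-20 J
= 0.1797 eV

0.1797


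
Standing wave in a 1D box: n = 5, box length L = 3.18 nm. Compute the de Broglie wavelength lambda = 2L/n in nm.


lambda = 2L / n
= 2 * 3.18 / 5
= 6.36 / 5
= 1.272 nm

1.272


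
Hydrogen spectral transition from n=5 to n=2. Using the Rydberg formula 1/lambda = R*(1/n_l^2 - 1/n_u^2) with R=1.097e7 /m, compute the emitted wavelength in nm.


1/lambda = R * (1/n_l^2 - 1/n_u^2)
= 1.097e7 * (1/2^2 - 1/5^2)
= 1.097e7 * (0.25 - 0.04)
= 1.097e7 * 0.21
= 2.3037e+06 /m
lambda = 1 / 2.3037e+06 = 434.0843 nm

434.0843


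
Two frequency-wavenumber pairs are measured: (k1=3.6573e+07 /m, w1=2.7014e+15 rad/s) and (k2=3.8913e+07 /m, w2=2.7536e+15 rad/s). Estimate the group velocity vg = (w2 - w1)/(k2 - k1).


vg = (w2 - w1) / (k2 - k1)
= (2.7536e+15 - 2.7014e+15) / (3.8913e+07 - 3.6573e+07)
= 5.2200e+13 / 2.3400e+06
= 2.2308e+07 m/s

2.2308e+07


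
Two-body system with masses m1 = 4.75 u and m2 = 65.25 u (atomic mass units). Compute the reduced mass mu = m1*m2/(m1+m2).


mu = m1 * m2 / (m1 + m2)
= 4.75 * 65.25 / (4.75 + 65.25)
= 309.9375 / 70.0
= 4.4277 u

4.4277


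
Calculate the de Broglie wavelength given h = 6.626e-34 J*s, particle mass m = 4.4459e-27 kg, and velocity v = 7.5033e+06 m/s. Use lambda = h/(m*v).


lambda = h / (m * v)
= 6.626e-34 / (4.4459e-27 * 7.5033e+06)
= 6.626e-34 / 3.3359e-20
= 1.9863e-14 m

1.9863e-14


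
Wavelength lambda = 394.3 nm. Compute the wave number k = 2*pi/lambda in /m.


k = 2 * pi / lambda
= 6.2832 / (394.3e-9)
= 6.2832 / 3.9430e-07
= 1.5935e+07 /m

1.5935e+07


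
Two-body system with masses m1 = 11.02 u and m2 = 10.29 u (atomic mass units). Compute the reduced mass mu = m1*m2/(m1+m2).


mu = m1 * m2 / (m1 + m2)
= 11.02 * 10.29 / (11.02 + 10.29)
= 113.3958 / 21.31
= 5.3212 u

5.3212


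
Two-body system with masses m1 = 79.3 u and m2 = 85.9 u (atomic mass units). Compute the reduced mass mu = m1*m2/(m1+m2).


mu = m1 * m2 / (m1 + m2)
= 79.3 * 85.9 / (79.3 + 85.9)
= 6811.87 / 165.2
= 41.2341 u

41.2341


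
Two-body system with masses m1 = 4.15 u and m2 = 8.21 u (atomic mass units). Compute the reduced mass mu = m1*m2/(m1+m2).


mu = m1 * m2 / (m1 + m2)
= 4.15 * 8.21 / (4.15 + 8.21)
= 34.0715 / 12.36
= 2.7566 u

2.7566


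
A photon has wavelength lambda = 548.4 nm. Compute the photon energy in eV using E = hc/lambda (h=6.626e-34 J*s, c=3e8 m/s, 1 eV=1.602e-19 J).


E = hc / lambda
= (6.626e-34)(3e8) / (548.4e-9)
= 1.9878e-25 / 5.4840e-07
= 3.6247e-19 J
Converting to eV: 3.6247e-19 / 1.602e-19
= 2.2626 eV

2.2626


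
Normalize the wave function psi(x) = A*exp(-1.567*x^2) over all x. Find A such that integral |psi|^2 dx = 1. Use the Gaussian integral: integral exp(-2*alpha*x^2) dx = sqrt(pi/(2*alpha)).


integral |psi|^2 dx = A^2 * sqrt(pi/(2*alpha)) = 1
A^2 = sqrt(2*alpha/pi)
= sqrt(2 * 1.567 / pi)
= 0.998791
A = sqrt(0.998791)
= 0.9994

0.9994


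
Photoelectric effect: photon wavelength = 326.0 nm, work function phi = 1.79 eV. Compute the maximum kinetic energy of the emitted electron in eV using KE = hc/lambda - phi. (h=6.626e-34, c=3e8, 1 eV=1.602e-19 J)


E_photon = hc / lambda
= (6.626e-34)(3e8) / (326.0e-9)
= 6.0975e-19 J
= 3.8062 eV
KE = E_photon - phi
= 3.8062 - 1.79
= 2.0162 eV

2.0162


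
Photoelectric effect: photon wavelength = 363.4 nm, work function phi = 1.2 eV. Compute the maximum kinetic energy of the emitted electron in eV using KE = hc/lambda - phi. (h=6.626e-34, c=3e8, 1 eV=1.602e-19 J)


E_photon = hc / lambda
= (6.626e-34)(3e8) / (363.4e-9)
= 5.4700e-19 J
= 3.4145 eV
KE = E_photon - phi
= 3.4145 - 1.2
= 2.2145 eV

2.2145


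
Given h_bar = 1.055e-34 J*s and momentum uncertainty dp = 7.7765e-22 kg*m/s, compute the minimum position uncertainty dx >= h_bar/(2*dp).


dx = h_bar / (2 * dp)
= 1.055e-34 / (2 * 7.7765e-22)
= 1.055e-34 / 1.5553e-21
= 6.7833e-14 m

6.7833e-14


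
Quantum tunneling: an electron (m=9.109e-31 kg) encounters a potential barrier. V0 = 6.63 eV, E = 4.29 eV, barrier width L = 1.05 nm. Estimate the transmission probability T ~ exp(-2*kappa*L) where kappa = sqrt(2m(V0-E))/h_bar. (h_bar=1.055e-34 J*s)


V0 - E = 2.34 eV = 3.7487e-19 J
kappa = sqrt(2 * m * (V0-E)) / h_bar
= sqrt(2 * 9.109e-31 * 3.7487e-19) / 1.055e-34
= 7.8332e+09 /m
2*kappa*L = 2 * 7.8332e+09 * 1.05e-9
= 16.4496
T = exp(-16.4496) = 7.178151e-08

7.178151e-08


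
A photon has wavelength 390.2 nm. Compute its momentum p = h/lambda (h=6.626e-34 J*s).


p = h / lambda
= 6.626e-34 / (390.2e-9)
= 6.626e-34 / 3.9020e-07
= 1.6981e-27 kg*m/s

1.6981e-27


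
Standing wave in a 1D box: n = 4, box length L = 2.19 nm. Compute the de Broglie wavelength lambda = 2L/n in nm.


lambda = 2L / n
= 2 * 2.19 / 4
= 4.38 / 4
= 1.095 nm

1.095


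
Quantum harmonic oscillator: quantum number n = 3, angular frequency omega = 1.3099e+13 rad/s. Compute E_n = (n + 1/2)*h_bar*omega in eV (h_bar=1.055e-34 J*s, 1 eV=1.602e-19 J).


E = (n + 1/2) * h_bar * omega
= (3 + 0.5) * 1.055e-34 * 1.3099e+13
= 3.5 * 1.3819e-21
= 4.8368e-21 J
= 0.0302 eV

0.0302


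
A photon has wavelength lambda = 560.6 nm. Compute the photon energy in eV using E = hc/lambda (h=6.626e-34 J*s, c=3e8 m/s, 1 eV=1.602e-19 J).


E = hc / lambda
= (6.626e-34)(3e8) / (560.6e-9)
= 1.9878e-25 / 5.6060e-07
= 3.5458e-19 J
Converting to eV: 3.5458e-19 / 1.602e-19
= 2.2134 eV

2.2134


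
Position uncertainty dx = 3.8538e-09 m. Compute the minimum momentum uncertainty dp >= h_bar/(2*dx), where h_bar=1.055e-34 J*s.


dp = h_bar / (2 * dx)
= 1.055e-34 / (2 * 3.8538e-09)
= 1.055e-34 / 7.7076e-09
= 1.3688e-26 kg*m/s

1.3688e-26


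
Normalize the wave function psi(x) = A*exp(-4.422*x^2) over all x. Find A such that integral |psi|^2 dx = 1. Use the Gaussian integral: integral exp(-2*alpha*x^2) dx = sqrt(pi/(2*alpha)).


integral |psi|^2 dx = A^2 * sqrt(pi/(2*alpha)) = 1
A^2 = sqrt(2*alpha/pi)
= sqrt(2 * 4.422 / pi)
= 1.677836
A = sqrt(1.677836)
= 1.2953

1.2953


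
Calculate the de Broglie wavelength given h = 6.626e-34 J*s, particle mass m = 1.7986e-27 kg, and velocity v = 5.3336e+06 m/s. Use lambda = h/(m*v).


lambda = h / (m * v)
= 6.626e-34 / (1.7986e-27 * 5.3336e+06)
= 6.626e-34 / 9.5930e-21
= 6.9071e-14 m

6.9071e-14


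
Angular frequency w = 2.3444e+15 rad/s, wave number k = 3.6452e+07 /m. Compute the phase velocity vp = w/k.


vp = w / k
= 2.3444e+15 / 3.6452e+07
= 6.4315e+07 m/s

6.4315e+07


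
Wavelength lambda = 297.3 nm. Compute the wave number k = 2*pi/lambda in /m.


k = 2 * pi / lambda
= 6.2832 / (297.3e-9)
= 6.2832 / 2.9730e-07
= 2.1134e+07 /m

2.1134e+07


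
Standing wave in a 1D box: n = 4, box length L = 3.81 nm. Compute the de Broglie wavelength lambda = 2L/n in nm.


lambda = 2L / n
= 2 * 3.81 / 4
= 7.62 / 4
= 1.905 nm

1.905


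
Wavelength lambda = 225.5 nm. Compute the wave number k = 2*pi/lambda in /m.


k = 2 * pi / lambda
= 6.2832 / (225.5e-9)
= 6.2832 / 2.2550e-07
= 2.7863e+07 /m

2.7863e+07


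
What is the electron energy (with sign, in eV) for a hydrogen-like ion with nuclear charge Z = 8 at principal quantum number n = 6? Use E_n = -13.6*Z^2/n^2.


E_n = -13.6 * Z^2 / n^2
= -13.6 * 8^2 / 6^2
= -13.6 * 64 / 36
= -24.1778 eV

-24.1778


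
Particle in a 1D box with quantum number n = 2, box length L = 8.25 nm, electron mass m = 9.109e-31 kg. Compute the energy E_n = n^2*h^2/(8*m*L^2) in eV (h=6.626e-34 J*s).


E = n^2 * h^2 / (8 * m * L^2)
= 2^2 * (6.626e-34)^2 / (8 * 9.109e-31 * (8.25e-9)^2)
= 4 * 4.3904e-67 / (8 * 9.109e-31 * 6.8063e-17)
= 3.5407e-21 J
= 0.0221 eV

0.0221


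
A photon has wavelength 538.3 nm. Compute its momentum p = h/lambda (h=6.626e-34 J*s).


p = h / lambda
= 6.626e-34 / (538.3e-9)
= 6.626e-34 / 5.3830e-07
= 1.2309e-27 kg*m/s

1.2309e-27


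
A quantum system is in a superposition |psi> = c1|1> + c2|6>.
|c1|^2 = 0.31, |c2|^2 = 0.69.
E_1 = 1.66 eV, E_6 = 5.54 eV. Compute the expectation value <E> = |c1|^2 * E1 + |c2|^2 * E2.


<E> = |c1|^2 * E1 + |c2|^2 * E2
= 0.31 * 1.66 + 0.69 * 5.54
= 0.5146 + 3.8226
= 4.3372 eV

4.3372


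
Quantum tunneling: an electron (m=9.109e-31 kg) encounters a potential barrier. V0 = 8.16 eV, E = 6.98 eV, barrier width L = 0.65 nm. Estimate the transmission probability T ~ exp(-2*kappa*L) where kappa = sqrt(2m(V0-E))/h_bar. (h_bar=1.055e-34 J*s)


V0 - E = 1.18 eV = 1.8904e-19 J
kappa = sqrt(2 * m * (V0-E)) / h_bar
= sqrt(2 * 9.109e-31 * 1.8904e-19) / 1.055e-34
= 5.5625e+09 /m
2*kappa*L = 2 * 5.5625e+09 * 0.65e-9
= 7.2313
T = exp(-7.2313) = 7.236143e-04

7.236143e-04


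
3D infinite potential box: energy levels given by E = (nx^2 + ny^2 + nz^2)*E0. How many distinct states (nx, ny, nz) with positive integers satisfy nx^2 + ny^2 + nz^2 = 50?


Enumerate all (nx, ny, nz) with nx^2 + ny^2 + nz^2 = 50:
(3,4,5)
(3,5,4)
(4,3,5)
(4,5,3)
(5,3,4)
(5,4,3)
Total degeneracy = 6

6


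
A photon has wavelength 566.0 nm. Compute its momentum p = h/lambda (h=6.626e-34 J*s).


p = h / lambda
= 6.626e-34 / (566.0e-9)
= 6.626e-34 / 5.6600e-07
= 1.1707e-27 kg*m/s

1.1707e-27


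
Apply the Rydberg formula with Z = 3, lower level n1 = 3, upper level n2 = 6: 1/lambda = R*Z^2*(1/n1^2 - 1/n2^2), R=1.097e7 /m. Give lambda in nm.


1/lambda = R * Z^2 * (1/n1^2 - 1/n2^2)
= 1.097e7 * 3^2 * (1/3^2 - 1/6^2)
= 1.097e7 * 9 * (0.111111 - 0.027778)
= 8.2275e+06 /m
lambda = 1 / 8.2275e+06
= 121.5436 nm

121.5436


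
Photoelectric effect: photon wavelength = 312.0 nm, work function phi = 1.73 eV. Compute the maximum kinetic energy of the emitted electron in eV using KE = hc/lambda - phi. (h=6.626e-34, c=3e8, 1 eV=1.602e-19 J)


E_photon = hc / lambda
= (6.626e-34)(3e8) / (312.0e-9)
= 6.3712e-19 J
= 3.977 eV
KE = E_photon - phi
= 3.977 - 1.73
= 2.247 eV

2.247


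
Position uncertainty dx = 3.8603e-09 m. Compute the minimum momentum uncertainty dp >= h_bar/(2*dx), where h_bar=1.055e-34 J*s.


dp = h_bar / (2 * dx)
= 1.055e-34 / (2 * 3.8603e-09)
= 1.055e-34 / 7.7206e-09
= 1.3665e-26 kg*m/s

1.3665e-26


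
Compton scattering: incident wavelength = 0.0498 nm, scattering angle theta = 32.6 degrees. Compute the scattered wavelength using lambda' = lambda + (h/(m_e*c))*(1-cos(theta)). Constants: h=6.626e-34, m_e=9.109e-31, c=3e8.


Compton wavelength: h/(m_e*c) = 2.4247e-12 m
d_lambda = 2.4247e-12 * (1 - cos(32.6 deg))
= 2.4247e-12 * 0.157548
= 3.8201e-13 m = 0.000382 nm
lambda' = 0.0498 + 0.000382
= 0.050182 nm

0.050182


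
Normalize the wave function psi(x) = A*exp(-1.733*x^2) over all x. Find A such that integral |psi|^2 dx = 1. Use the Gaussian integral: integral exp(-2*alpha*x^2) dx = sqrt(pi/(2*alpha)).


integral |psi|^2 dx = A^2 * sqrt(pi/(2*alpha)) = 1
A^2 = sqrt(2*alpha/pi)
= sqrt(2 * 1.733 / pi)
= 1.050363
A = sqrt(1.050363)
= 1.0249

1.0249


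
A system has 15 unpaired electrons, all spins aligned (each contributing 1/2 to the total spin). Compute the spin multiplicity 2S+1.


Total spin S = N * (1/2) = 15 * 0.5 = 7.5
Spin multiplicity = 2S + 1
= 2 * 7.5 + 1
= 16

16


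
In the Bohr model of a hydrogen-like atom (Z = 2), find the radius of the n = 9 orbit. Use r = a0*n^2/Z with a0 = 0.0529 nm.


r = a0 * n^2 / Z
= 0.0529 * 9^2 / 2
= 0.0529 * 81 / 2
= 2.1425 nm

2.1425


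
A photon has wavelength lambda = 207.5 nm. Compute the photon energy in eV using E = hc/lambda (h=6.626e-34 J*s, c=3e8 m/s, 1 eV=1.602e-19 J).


E = hc / lambda
= (6.626e-34)(3e8) / (207.5e-9)
= 1.9878e-25 / 2.0750e-07
= 9.5798e-19 J
Converting to eV: 9.5798e-19 / 1.602e-19
= 5.9799 eV

5.9799


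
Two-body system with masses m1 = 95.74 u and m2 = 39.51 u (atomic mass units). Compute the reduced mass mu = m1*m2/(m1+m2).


mu = m1 * m2 / (m1 + m2)
= 95.74 * 39.51 / (95.74 + 39.51)
= 3782.6874 / 135.25
= 27.9681 u

27.9681


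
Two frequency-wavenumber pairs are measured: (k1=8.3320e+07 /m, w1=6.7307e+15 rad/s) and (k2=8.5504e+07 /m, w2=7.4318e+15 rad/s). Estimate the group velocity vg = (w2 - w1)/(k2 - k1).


vg = (w2 - w1) / (k2 - k1)
= (7.4318e+15 - 6.7307e+15) / (8.5504e+07 - 8.3320e+07)
= 7.0110e+14 / 2.1840e+06
= 3.2102e+08 m/s

3.2102e+08


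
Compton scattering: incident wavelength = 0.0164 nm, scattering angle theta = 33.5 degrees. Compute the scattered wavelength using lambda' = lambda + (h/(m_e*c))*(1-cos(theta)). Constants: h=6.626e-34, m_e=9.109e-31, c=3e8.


Compton wavelength: h/(m_e*c) = 2.4247e-12 m
d_lambda = 2.4247e-12 * (1 - cos(33.5 deg))
= 2.4247e-12 * 0.166114
= 4.0278e-13 m = 0.000403 nm
lambda' = 0.0164 + 0.000403
= 0.016803 nm

0.016803


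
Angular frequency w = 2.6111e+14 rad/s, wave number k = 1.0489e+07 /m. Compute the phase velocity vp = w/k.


vp = w / k
= 2.6111e+14 / 1.0489e+07
= 2.4894e+07 m/s

2.4894e+07


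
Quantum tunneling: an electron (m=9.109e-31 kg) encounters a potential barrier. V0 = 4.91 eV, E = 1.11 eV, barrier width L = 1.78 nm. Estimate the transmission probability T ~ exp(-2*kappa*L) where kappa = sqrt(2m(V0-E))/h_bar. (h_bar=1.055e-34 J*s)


V0 - E = 3.8 eV = 6.0876e-19 J
kappa = sqrt(2 * m * (V0-E)) / h_bar
= sqrt(2 * 9.109e-31 * 6.0876e-19) / 1.055e-34
= 9.9821e+09 /m
2*kappa*L = 2 * 9.9821e+09 * 1.78e-9
= 35.5362
T = exp(-35.5362) = 3.688298e-16

3.688298e-16


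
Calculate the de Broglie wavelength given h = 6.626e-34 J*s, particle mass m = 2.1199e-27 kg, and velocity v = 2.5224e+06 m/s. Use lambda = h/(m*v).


lambda = h / (m * v)
= 6.626e-34 / (2.1199e-27 * 2.5224e+06)
= 6.626e-34 / 5.3472e-21
= 1.2391e-13 m

1.2391e-13


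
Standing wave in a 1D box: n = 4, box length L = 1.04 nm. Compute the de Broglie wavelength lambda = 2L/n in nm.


lambda = 2L / n
= 2 * 1.04 / 4
= 2.08 / 4
= 0.52 nm

0.52


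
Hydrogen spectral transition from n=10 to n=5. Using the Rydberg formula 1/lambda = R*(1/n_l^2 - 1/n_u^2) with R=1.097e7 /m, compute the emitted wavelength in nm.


1/lambda = R * (1/n_l^2 - 1/n_u^2)
= 1.097e7 * (1/5^2 - 1/10^2)
= 1.097e7 * (0.04 - 0.01)
= 1.097e7 * 0.03
= 3.2910e+05 /m
lambda = 1 / 3.2910e+05 = 3038.5901 nm

3038.5901


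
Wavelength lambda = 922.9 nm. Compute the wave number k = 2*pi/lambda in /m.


k = 2 * pi / lambda
= 6.2832 / (922.9e-9)
= 6.2832 / 9.2290e-07
= 6.8081e+06 /m

6.8081e+06


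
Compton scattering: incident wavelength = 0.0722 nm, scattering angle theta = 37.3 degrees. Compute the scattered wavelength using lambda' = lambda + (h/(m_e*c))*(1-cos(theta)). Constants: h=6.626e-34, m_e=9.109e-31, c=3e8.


Compton wavelength: h/(m_e*c) = 2.4247e-12 m
d_lambda = 2.4247e-12 * (1 - cos(37.3 deg))
= 2.4247e-12 * 0.204527
= 4.9592e-13 m = 0.000496 nm
lambda' = 0.0722 + 0.000496
= 0.072696 nm

0.072696


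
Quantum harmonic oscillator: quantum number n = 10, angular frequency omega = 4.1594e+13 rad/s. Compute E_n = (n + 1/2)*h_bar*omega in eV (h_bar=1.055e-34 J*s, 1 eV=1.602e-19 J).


E = (n + 1/2) * h_bar * omega
= (10 + 0.5) * 1.055e-34 * 4.1594e+13
= 10.5 * 4.3882e-21
= 4.6076e-20 J
= 0.2876 eV

0.2876


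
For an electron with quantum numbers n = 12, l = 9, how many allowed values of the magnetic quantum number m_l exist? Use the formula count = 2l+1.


m_l ranges from -l to +l in integer steps
So m_l goes from -9 to +9
Count = 2l + 1 = 2*9 + 1
= 19

19


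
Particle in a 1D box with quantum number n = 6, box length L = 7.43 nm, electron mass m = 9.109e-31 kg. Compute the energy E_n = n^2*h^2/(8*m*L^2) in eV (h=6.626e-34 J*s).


E = n^2 * h^2 / (8 * m * L^2)
= 6^2 * (6.626e-34)^2 / (8 * 9.109e-31 * (7.43e-9)^2)
= 36 * 4.3904e-67 / (8 * 9.109e-31 * 5.5205e-17)
= 3.9289e-20 J
= 0.2452 eV

0.2452


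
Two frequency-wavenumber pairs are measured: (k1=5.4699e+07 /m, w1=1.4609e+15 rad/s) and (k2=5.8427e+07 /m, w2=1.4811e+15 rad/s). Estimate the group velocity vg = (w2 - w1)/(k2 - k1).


vg = (w2 - w1) / (k2 - k1)
= (1.4811e+15 - 1.4609e+15) / (5.8427e+07 - 5.4699e+07)
= 2.0200e+13 / 3.7280e+06
= 5.4185e+06 m/s

5.4185e+06


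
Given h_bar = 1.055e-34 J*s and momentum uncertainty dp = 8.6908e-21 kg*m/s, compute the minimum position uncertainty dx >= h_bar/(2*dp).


dx = h_bar / (2 * dp)
= 1.055e-34 / (2 * 8.6908e-21)
= 1.055e-34 / 1.7382e-20
= 6.0696e-15 m

6.0696e-15


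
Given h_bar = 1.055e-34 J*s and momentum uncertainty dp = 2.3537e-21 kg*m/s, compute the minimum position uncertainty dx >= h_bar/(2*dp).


dx = h_bar / (2 * dp)
= 1.055e-34 / (2 * 2.3537e-21)
= 1.055e-34 / 4.7074e-21
= 2.2412e-14 m

2.2412e-14


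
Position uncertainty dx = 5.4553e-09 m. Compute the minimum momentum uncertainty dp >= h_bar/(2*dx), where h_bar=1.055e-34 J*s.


dp = h_bar / (2 * dx)
= 1.055e-34 / (2 * 5.4553e-09)
= 1.055e-34 / 1.0911e-08
= 9.6695e-27 kg*m/s

9.6695e-27


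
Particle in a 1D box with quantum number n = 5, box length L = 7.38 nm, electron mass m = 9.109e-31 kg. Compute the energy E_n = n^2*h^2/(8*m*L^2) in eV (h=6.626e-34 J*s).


E = n^2 * h^2 / (8 * m * L^2)
= 5^2 * (6.626e-34)^2 / (8 * 9.109e-31 * (7.38e-9)^2)
= 25 * 4.3904e-67 / (8 * 9.109e-31 * 5.4464e-17)
= 2.7655e-20 J
= 0.1726 eV

0.1726


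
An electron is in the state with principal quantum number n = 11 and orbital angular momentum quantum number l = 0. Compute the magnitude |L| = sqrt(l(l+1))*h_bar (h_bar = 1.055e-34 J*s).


L = sqrt(l*(l+1)) * h_bar
= sqrt(0 * 1) * 1.055e-34
= sqrt(0) * 1.055e-34
= 0.0 * 1.055e-34
= 0.0000e+00 J*s

0.0000e+00


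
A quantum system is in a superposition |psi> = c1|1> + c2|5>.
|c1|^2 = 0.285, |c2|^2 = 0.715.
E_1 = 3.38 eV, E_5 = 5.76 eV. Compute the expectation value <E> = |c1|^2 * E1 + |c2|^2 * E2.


<E> = |c1|^2 * E1 + |c2|^2 * E2
= 0.285 * 3.38 + 0.715 * 5.76
= 0.9633 + 4.1184
= 5.0817 eV

5.0817


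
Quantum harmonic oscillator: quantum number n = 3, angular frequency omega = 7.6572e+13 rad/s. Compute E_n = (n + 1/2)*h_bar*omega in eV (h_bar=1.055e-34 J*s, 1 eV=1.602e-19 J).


E = (n + 1/2) * h_bar * omega
= (3 + 0.5) * 1.055e-34 * 7.6572e+13
= 3.5 * 8.0783e-21
= 2.8274e-20 J
= 0.1765 eV

0.1765


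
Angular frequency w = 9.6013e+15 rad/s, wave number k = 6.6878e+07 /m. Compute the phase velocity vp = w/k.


vp = w / k
= 9.6013e+15 / 6.6878e+07
= 1.4356e+08 m/s

1.4356e+08


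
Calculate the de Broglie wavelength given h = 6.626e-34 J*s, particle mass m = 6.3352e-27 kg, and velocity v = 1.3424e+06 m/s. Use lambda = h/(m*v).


lambda = h / (m * v)
= 6.626e-34 / (6.3352e-27 * 1.3424e+06)
= 6.626e-34 / 8.5044e-21
= 7.7913e-14 m

7.7913e-14


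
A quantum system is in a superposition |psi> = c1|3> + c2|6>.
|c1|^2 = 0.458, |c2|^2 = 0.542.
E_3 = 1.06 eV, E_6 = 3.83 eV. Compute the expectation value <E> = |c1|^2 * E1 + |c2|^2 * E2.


<E> = |c1|^2 * E1 + |c2|^2 * E2
= 0.458 * 1.06 + 0.542 * 3.83
= 0.4855 + 2.0759
= 2.5613 eV

2.5613


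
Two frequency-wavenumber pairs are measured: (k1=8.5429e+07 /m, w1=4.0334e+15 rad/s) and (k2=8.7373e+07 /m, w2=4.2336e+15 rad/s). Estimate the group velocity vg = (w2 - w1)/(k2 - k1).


vg = (w2 - w1) / (k2 - k1)
= (4.2336e+15 - 4.0334e+15) / (8.7373e+07 - 8.5429e+07)
= 2.0020e+14 / 1.9440e+06
= 1.0298e+08 m/s

1.0298e+08


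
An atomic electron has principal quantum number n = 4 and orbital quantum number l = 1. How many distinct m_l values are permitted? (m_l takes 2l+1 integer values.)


m_l ranges from -l to +l in integer steps
So m_l goes from -1 to +1
Count = 2l + 1 = 2*1 + 1
= 3

3


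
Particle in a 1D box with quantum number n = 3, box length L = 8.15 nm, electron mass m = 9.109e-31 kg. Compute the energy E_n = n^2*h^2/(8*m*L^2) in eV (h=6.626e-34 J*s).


E = n^2 * h^2 / (8 * m * L^2)
= 3^2 * (6.626e-34)^2 / (8 * 9.109e-31 * (8.15e-9)^2)
= 9 * 4.3904e-67 / (8 * 9.109e-31 * 6.6423e-17)
= 8.1634e-21 J
= 0.051 eV

0.051


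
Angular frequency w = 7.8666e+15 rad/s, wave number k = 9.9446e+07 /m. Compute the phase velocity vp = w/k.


vp = w / k
= 7.8666e+15 / 9.9446e+07
= 7.9104e+07 m/s

7.9104e+07


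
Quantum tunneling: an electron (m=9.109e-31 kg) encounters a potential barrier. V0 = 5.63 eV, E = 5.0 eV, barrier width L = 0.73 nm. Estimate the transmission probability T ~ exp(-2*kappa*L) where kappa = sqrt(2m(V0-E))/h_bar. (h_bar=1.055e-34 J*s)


V0 - E = 0.63 eV = 1.0093e-19 J
kappa = sqrt(2 * m * (V0-E)) / h_bar
= sqrt(2 * 9.109e-31 * 1.0093e-19) / 1.055e-34
= 4.0644e+09 /m
2*kappa*L = 2 * 4.0644e+09 * 0.73e-9
= 5.9341
T = exp(-5.9341) = 2.647698e-03

2.647698e-03
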